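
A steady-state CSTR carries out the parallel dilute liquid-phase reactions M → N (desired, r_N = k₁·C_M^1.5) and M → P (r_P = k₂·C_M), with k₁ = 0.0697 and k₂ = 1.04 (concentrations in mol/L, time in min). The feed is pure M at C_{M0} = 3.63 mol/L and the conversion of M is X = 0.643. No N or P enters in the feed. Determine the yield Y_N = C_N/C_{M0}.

Exit C_M = C_{M0}(1−X) = 3.63×0.357 = 1.296 mol/L.
Rates in a CSTR are evaluated at the outlet concentration: r_N = 0.0697×1.296^1.5 = 0.1028, r_P = 1.04×1.296 = 1.348.
Fraction of consumed M going to N: r_N/(r_N+r_P) = 0.07089.
C_N = 0.07089·C_{M0}·X = 0.07089×3.63×0.643 = 0.165 mol/L; Y_N = C_N/C_{M0} = 0.0456.

0.0456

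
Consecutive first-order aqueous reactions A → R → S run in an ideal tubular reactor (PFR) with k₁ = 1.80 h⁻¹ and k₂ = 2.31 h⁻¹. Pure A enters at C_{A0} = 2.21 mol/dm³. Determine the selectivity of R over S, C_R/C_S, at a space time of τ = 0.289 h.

2.43

The intermediate concentration in a first-order A→B→C sequence is C_R = k₁C_{A0}(e^(−k₁τ) − e^(−k₂τ))/(k₂−k₁).
e^(−k₁τ) = e^(−1.80×0.289) = e^(−0.5202) = 0.5944; e^(−k₂τ) = e^(−0.6676) = 0.5129.
C_R = 1.80×2.21/(2.31−1.80) × (0.5944−0.5129) = 7.800×0.08146 = 0.6354 mol/dm³.
C_A = C_{A0}e^(−k₁τ) = 1.314 mol/dm³, so C_S = C_{A0}−C_A−C_R = 0.2610 mol/dm³; C_R/C_S = 2.43.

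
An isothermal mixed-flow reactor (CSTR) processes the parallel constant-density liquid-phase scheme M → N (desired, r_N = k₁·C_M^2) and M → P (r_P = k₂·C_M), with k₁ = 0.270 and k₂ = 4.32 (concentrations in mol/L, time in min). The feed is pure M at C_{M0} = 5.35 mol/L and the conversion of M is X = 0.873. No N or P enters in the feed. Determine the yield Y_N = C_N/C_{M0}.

Exit C_M = C_{M0}(1−X) = 5.35×0.127 = 0.6794 mol/L.
A CSTR operates uniformly at the exit composition, giving r_N = 0.1246 and r_P = 2.935 (each k·C_M^n at C_M = 0.6794).
Fraction of consumed M going to N: r_N/(r_N+r_P) = 0.04074.
C_N = 0.04074·C_{M0}·X = 0.04074×5.35×0.873 = 0.190 mol/L; Y_N = C_N/C_{M0} = 0.0356.

0.0356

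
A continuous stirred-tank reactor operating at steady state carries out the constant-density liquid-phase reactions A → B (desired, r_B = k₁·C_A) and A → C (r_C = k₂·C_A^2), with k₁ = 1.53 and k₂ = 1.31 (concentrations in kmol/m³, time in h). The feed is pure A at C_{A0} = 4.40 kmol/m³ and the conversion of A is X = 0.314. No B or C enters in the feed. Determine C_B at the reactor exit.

Exit C_A = C_{A0}(1−X) = 4.40×0.686 = 3.018 kmol/m³.
Rates in a CSTR are evaluated at the outlet concentration: r_B = 1.53×3.018 = 4.618, r_C = 1.31×3.018^2 = 11.94.
Fraction of consumed A going to B: r_B/(r_B+r_C) = 0.2790.
C_B = 0.2790·C_{A0}·X = 0.2790×4.40×0.314 = 0.385 kmol/m³.

0.385 kmol/m³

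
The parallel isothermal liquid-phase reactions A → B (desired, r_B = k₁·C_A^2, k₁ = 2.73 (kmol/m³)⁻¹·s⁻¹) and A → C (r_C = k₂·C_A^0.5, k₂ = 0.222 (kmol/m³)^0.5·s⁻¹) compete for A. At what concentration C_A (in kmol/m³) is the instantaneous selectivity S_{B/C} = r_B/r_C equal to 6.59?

0.660 kmol/m³

S_{B/C} = (k₁/k₂)·C_A^1.5 ⇒ C_A = (S·k₂/k₁)^(1/1.5).
= (6.59×0.222/2.73)^(0.6667) = (0.5359)^(0.6667) = 0.660 kmol/m³.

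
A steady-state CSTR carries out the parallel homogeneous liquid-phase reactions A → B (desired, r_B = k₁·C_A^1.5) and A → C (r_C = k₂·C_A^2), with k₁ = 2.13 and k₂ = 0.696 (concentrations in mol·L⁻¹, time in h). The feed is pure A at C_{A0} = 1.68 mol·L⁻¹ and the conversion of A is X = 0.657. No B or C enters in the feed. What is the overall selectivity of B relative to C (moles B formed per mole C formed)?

Exit C_A = C_{A0}(1−X) = 1.68×0.343 = 0.5762 mol·L⁻¹.
Rates in a CSTR are evaluated at the outlet concentration: r_B = 2.13×0.5762^1.5 = 0.9317, r_C = 0.696×0.5762^2 = 0.2311.
Overall selectivity = C_B/C_C = r_Bτ/(r_Cτ) = r_B/r_C = 4.03.

4.03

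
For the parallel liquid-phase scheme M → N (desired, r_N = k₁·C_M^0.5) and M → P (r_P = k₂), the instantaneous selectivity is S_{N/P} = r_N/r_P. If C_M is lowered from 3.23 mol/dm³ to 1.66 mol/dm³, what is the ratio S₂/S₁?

0.717

S_{N/P} = (k₁/k₂)·C_M^0.5, so S₂/S₁ = (C_{M,2}/C_{M,1})^0.5.
= (1.66/3.23)^0.5 = (0.5139)^0.5 = 0.717.
Selectivity toward N falls as C_M falls — high-concentration operation is favoured.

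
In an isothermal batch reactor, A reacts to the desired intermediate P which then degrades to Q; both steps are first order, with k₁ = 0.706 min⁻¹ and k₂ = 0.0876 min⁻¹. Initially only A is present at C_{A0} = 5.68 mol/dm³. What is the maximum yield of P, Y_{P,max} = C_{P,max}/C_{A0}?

Evaluating C_P at t_opt = ln(k₂/k₁)/(k₂−k₁) gives C_{P,max}/C_{A0} = (k₁/k₂)^[k₂/(k₂−k₁)].
= (0.706/0.0876)^(0.0876/(0.0876−0.706)) = (8.059)^(-0.1417) = 0.7441.

0.744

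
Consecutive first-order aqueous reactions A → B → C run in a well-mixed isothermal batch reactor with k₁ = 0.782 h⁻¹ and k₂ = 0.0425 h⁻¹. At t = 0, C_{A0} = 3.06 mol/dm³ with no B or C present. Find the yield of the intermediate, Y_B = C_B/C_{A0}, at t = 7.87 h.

The intermediate concentration in a first-order A→B→C sequence is C_B = k₁C_{A0}(e^(−k₁t) − e^(−k₂t))/(k₂−k₁).
e^(−k₁t) = e^(−0.782×7.87) = e^(−6.154) = 0.002124; e^(−k₂t) = e^(−0.3345) = 0.7157.
C_B = 0.782×3.06/(0.0425−0.782) × (0.002124−0.7157) = (-3.236)×(-0.7136) = 2.309 mol/dm³.
Y_B = C_B/C_{A0} = 2.309/3.06 = 0.755.

0.755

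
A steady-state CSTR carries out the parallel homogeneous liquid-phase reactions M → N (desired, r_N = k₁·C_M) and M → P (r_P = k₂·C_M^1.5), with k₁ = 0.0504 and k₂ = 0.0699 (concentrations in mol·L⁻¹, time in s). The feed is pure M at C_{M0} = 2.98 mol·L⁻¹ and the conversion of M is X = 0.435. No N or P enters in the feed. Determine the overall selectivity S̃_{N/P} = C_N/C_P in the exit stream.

Exit C_M = C_{M0}(1−X) = 2.98×0.565 = 1.684 mol·L⁻¹.
Rates in a CSTR are evaluated at the outlet concentration: r_N = 0.0504×1.684 = 0.08486, r_P = 0.0699×1.684^1.5 = 0.1527.
Overall selectivity = C_N/C_P = r_Nτ/(r_Pτ) = r_N/r_P = 0.556.

0.556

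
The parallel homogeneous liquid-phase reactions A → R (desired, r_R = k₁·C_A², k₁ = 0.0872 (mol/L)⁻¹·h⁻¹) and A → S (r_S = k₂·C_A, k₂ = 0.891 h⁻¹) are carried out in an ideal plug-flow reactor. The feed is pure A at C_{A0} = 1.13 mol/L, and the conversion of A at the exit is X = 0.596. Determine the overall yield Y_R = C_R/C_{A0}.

C_A = C_{A0}(1−X) = 0.4565 mol/L.
Along a PFR/batch, dC_S/dC_A = −r_S/(r_R+r_S) = −k₂/(k₂+k₁·C_A).
Integrating from C_{A0} to C_A: C_S = (0.891/0.0872)·ln[(0.891+0.0872·1.13)/(0.891+0.0872·0.457)] = 10.22·ln(0.9895/0.9308) = 0.6252 mol/L.
Then C_R = (C_{A0}−C_A) − C_S = 0.6735 − 0.6252 = 0.04832 mol/L.
Y_R = C_R/C_{A0} = 0.04832/1.13 = 0.0428.

0.0428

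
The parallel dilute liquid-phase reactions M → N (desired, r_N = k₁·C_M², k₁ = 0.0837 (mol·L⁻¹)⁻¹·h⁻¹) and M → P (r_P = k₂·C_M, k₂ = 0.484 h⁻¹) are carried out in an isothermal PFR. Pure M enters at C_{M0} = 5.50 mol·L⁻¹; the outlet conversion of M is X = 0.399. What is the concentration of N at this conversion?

C_M = C_{M0}(1−X) = 3.305 mol·L⁻¹.
Along a PFR/batch, dC_P/dC_M = −r_P/(r_N+r_P) = −k₂/(k₂+k₁·C_M).
Integrating from C_{M0} to C_M: C_P = (0.484/0.0837)·ln[(0.484+0.0837·5.50)/(0.484+0.0837·3.31)] = 5.783·ln(0.9444/0.7607) = 1.251 mol·L⁻¹.
Then C_N = (C_{M0}−C_M) − C_P = 2.195 − 1.251 = 0.9438 mol·L⁻¹.

0.944 mol·L⁻¹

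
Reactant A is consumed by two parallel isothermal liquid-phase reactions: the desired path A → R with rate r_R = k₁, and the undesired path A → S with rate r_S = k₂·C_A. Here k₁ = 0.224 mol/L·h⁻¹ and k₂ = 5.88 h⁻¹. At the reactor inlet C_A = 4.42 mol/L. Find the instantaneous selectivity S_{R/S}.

S_{R/S} = r_R/r_S = (k₁)/(k₂·C_A) = (k₁/k₂)·C_A⁻¹.
= (0.224) / (5.88×4.420) = 0.2240/25.99 = 0.00862.
The undesired path is higher order in A, so low C_A (CSTR or dilute feed) favours R.

0.00862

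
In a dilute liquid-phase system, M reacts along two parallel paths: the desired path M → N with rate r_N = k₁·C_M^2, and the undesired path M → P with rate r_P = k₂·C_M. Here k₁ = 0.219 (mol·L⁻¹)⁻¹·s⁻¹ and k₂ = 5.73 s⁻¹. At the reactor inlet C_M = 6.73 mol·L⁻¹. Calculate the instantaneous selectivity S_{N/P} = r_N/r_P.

0.257

S_{N/P} = r_N/r_P = (k₁·C_M^2)/(k₂·C_M) = (k₁/k₂)·C_M.
= (0.219×6.730^2) / (5.73×6.730) = 9.919/38.56 = 0.257.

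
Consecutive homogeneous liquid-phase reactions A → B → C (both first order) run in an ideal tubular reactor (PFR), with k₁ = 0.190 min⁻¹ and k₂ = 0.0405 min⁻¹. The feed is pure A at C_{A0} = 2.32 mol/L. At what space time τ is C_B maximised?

Setting dC_B/dτ = 0 gives τ_opt = ln(k₂/k₁)/(k₂−k₁).
= ln(0.0405/0.190)/(0.0405−0.190) = ln(0.2132)/-0.1495 = -1.546/-0.1495 = 10.3 min.

10.3 min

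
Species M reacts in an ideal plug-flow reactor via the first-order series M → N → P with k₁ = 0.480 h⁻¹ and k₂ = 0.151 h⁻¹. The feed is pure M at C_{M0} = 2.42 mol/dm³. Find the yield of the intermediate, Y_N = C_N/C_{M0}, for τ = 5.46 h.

Solving the coupled first-order balances gives C_N(τ) = [k₁/(k₂−k₁)]·C_{M0}·(e^(−k₁τ) − e^(−k₂τ)).
e^(−k₁τ) = e^(−0.480×5.46) = e^(−2.621) = 0.07274; e^(−k₂τ) = e^(−0.8245) = 0.4385.
C_N = 0.480×2.42/(0.151−0.480) × (0.07274−0.4385) = (-3.531)×(-0.3657) = 1.291 mol/dm³.
Y_N = C_N/C_{M0} = 1.291/2.42 = 0.534.

0.534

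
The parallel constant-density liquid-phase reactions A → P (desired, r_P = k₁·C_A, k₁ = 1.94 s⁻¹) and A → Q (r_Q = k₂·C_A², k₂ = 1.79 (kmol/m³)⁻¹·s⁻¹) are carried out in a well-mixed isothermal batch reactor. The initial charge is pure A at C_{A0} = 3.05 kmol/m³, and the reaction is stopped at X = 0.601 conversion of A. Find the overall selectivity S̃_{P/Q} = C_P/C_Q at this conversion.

0.530

C_A = C_{A0}(1−X) = 1.217 kmol/m³.
Along a PFR/batch, dC_P/dC_A = −r_P/(r_P+r_Q) = −k₁/(k₁+k₂·C_A).
Integrating from C_{A0} to C_A: C_P = (1.94/1.79)·ln[(1.94+1.79·3.05)/(1.94+1.79·1.22)] = 1.084·ln(7.399/4.118) = 0.6351 kmol/m³.
C_Q = (C_{A0}−C_A)−C_P = 1.198 kmol/m³; S̃_{P/Q} = 0.6351/1.198 = 0.530.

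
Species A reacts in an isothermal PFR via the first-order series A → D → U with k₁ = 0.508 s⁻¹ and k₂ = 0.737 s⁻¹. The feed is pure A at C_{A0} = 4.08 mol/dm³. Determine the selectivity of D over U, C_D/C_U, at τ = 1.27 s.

1.62

Solving the coupled first-order balances gives C_D(τ) = [k₁/(k₂−k₁)]·C_{A0}·(e^(−k₁τ) − e^(−k₂τ)).
e^(−k₁τ) = e^(−0.508×1.27) = e^(−0.6452) = 0.5246; e^(−k₂τ) = e^(−0.9360) = 0.3922.
C_D = 0.508×4.08/(0.737−0.508) × (0.5246−0.3922) = 9.051×0.1324 = 1.198 mol/dm³.
C_A = C_{A0}e^(−k₁τ) = 2.140 mol/dm³, so C_U = C_{A0}−C_A−C_D = 0.7416 mol/dm³; C_D/C_U = 1.62.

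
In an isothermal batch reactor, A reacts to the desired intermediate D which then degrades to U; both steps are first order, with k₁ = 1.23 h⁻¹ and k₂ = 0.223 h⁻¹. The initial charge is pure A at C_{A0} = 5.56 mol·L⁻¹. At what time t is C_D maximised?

For first-order series the maximum of C_D occurs at t_opt = ln(k₂/k₁)/(k₂−k₁).
= ln(0.223/1.23)/(0.223−1.23) = ln(0.1813)/-1.007 = -1.708/-1.007 = 1.70 h.

1.70 h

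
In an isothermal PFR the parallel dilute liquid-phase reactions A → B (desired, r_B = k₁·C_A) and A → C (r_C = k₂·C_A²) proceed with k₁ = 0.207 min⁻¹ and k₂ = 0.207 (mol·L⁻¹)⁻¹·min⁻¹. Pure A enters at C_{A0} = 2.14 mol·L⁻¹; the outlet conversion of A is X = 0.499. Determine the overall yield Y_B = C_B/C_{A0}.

0.194

C_A = C_{A0}(1−X) = 1.072 mol·L⁻¹.
Along a PFR/batch, dC_B/dC_A = −r_B/(r_B+r_C) = −k₁/(k₁+k₂·C_A).
Integrating from C_{A0} to C_A: C_B = (0.207/0.207)·ln[(0.207+0.207·2.14)/(0.207+0.207·1.07)] = 1.000·ln(0.6500/0.4289) = 0.4156 mol·L⁻¹.
Y_B = C_B/C_{A0} = 0.4156/2.14 = 0.194.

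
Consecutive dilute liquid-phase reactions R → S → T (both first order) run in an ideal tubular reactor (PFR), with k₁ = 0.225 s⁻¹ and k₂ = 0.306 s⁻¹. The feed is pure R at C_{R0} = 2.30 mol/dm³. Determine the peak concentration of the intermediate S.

Evaluating C_S at τ_opt = ln(k₂/k₁)/(k₂−k₁) gives C_{S,max}/C_{R0} = (k₁/k₂)^[k₂/(k₂−k₁)].
= (0.225/0.306)^(0.306/(0.306−0.225)) = (0.7353)^(3.778) = 0.3130.
C_{S,max} = 0.3130×2.30 = 0.720 mol/dm³.

0.720 mol/dm³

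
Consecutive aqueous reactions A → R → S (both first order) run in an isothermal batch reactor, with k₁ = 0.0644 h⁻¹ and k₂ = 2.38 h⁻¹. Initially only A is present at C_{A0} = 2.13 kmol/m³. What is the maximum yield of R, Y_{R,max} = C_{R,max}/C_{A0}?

For a first-order series the maximum intermediate yield is C_{R,max}/C_{A0} = (k₁/k₂)^[k₂/(k₂−k₁)].
= (0.0644/2.38)^(2.38/(2.38−0.0644)) = (0.02706)^(1.028) = 0.02447.

0.0245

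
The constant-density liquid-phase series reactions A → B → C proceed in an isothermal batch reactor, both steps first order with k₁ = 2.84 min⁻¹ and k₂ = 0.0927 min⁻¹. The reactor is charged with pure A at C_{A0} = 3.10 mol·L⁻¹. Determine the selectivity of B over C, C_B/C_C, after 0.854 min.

For first-order series with pure A initially, C_B(t) = k₁C_{A0}/(k₂−k₁)·(e^(−k₁t) − e^(−k₂t)).
e^(−k₁t) = e^(−2.84×0.854) = e^(−2.425) = 0.08845; e^(−k₂t) = e^(−0.07917) = 0.9239.
C_B = 2.84×3.10/(0.0927−2.84) × (0.08845−0.9239) = (-3.205)×(-0.8354) = 2.677 mol·L⁻¹.
C_A = C_{A0}e^(−k₁t) = 0.2742 mol·L⁻¹, so C_C = C_{A0}−C_A−C_B = 0.1486 mol·L⁻¹; C_B/C_C = 18.0.

18.0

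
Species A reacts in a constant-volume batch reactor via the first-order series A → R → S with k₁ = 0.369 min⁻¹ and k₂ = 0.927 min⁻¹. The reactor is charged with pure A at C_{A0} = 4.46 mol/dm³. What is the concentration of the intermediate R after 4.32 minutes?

0.545 mol/dm³

Solving the coupled first-order balances gives C_R(t) = [k₁/(k₂−k₁)]·C_{A0}·(e^(−k₁t) − e^(−k₂t)).
e^(−k₁t) = e^(−0.369×4.32) = e^(−1.594) = 0.2031; e^(−k₂t) = e^(−4.005) = 0.01823.
C_R = 0.369×4.46/(0.927−0.369) × (0.2031−0.01823) = 2.949×0.1849 = 0.5452 mol/dm³.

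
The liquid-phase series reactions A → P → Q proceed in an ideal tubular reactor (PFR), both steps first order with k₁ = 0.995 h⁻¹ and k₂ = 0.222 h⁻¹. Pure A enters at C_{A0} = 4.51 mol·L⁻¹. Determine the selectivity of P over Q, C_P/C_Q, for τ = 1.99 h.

Solving the coupled first-order balances gives C_P(τ) = [k₁/(k₂−k₁)]·C_{A0}·(e^(−k₁τ) − e^(−k₂τ)).
e^(−k₁τ) = e^(−0.995×1.99) = e^(−1.980) = 0.1381; e^(−k₂τ) = e^(−0.4418) = 0.6429.
C_P = 0.995×4.51/(0.222−0.995) × (0.1381−0.6429) = (-5.805)×(-0.5048) = 2.931 mol·L⁻¹.
C_A = C_{A0}e^(−k₁τ) = 0.6227 mol·L⁻¹, so C_Q = C_{A0}−C_A−C_P = 0.9567 mol·L⁻¹; C_P/C_Q = 3.06.

3.06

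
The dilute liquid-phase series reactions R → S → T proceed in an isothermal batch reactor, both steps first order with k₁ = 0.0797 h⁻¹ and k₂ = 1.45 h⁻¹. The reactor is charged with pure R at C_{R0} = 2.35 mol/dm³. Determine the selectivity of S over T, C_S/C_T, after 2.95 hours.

0.275

For first-order series with pure R initially, C_S(t) = k₁C_{R0}/(k₂−k₁)·(e^(−k₁t) − e^(−k₂t)).
e^(−k₁t) = e^(−0.0797×2.95) = e^(−0.2351) = 0.7905; e^(−k₂t) = e^(−4.277) = 0.01388.
C_S = 0.0797×2.35/(1.45−0.0797) × (0.7905−0.01388) = 0.1367×0.7766 = 0.1061 mol/dm³.
C_R = C_{R0}e^(−k₁t) = 1.858 mol/dm³, so C_T = C_{R0}−C_R−C_S = 0.3862 mol/dm³; C_S/C_T = 0.275.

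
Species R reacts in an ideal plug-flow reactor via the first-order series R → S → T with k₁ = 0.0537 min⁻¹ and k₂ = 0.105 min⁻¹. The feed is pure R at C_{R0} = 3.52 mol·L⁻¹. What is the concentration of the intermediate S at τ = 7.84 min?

For first-order series with pure R initially, C_S(τ) = k₁C_{R0}/(k₂−k₁)·(e^(−k₁τ) − e^(−k₂τ)).
e^(−k₁τ) = e^(−0.0537×7.84) = e^(−0.4210) = 0.6564; e^(−k₂τ) = e^(−0.8232) = 0.4390.
C_S = 0.0537×3.52/(0.105−0.0537) × (0.6564−0.4390) = 3.685×0.2174 = 0.8009 mol·L⁻¹.

0.801 mol·L⁻¹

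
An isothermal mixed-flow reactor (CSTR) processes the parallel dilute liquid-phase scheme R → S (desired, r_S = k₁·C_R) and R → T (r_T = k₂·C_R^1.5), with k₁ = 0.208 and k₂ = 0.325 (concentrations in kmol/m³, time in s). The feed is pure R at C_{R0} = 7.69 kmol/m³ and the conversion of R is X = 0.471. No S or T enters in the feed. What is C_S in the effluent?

0.872 kmol/m³

Exit C_R = C_{R0}(1−X) = 7.69×0.529 = 4.068 kmol/m³.
A CSTR operates uniformly at the exit composition, giving r_S = 0.8461 and r_T = 2.667 (each k·C_R^n at C_R = 4.068).
Fraction of consumed R going to S: r_S/(r_S+r_T) = 0.2409.
C_S = 0.2409·C_{R0}·X = 0.2409×7.69×0.471 = 0.872 kmol/m³.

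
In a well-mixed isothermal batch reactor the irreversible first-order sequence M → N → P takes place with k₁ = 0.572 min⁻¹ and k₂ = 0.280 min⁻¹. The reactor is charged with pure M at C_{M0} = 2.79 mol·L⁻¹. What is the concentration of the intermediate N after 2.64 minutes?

1.40 mol·L⁻¹

Solving the coupled first-order balances gives C_N(t) = [k₁/(k₂−k₁)]·C_{M0}·(e^(−k₁t) − e^(−k₂t)).
e^(−k₁t) = e^(−0.572×2.64) = e^(−1.510) = 0.2209; e^(−k₂t) = e^(−0.7392) = 0.4775.
C_N = 0.572×2.79/(0.280−0.572) × (0.2209−0.4775) = (-5.465)×(-0.2566) = 1.402 mol·L⁻¹.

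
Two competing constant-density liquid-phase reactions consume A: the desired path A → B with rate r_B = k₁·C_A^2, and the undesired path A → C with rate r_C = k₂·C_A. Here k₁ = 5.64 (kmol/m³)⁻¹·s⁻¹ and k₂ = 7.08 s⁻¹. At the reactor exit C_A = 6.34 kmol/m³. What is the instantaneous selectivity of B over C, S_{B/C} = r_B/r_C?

S_{B/C} = r_B/r_C = (k₁·C_A^2)/(k₂·C_A) = (k₁/k₂)·C_A.
= (5.64×6.340^2) / (7.08×6.340) = 226.7/44.89 = 5.05.

5.05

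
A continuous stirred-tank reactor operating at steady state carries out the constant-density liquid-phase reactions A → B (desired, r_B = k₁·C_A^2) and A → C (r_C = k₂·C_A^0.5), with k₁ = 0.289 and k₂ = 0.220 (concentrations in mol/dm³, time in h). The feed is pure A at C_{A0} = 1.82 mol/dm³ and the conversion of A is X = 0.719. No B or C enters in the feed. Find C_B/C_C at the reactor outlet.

0.480

Exit C_A = C_{A0}(1−X) = 1.82×0.281 = 0.5114 mol/dm³.
Rates in a CSTR are evaluated at the outlet concentration: r_B = 0.289×0.5114^2 = 0.07559, r_C = 0.220×0.5114^0.5 = 0.1573.
Overall selectivity = C_B/C_C = r_Bτ/(r_Cτ) = r_B/r_C = 0.480.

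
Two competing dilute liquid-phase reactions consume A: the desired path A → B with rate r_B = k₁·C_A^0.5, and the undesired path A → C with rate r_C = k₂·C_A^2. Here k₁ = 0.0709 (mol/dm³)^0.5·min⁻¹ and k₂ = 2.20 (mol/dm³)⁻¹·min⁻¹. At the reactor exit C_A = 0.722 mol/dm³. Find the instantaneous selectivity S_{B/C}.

S_{B/C} = r_B/r_C = (k₁·C_A^0.5)/(k₂·C_A^2) = (k₁/k₂)·C_A^-1.5.
= (0.0709×0.7220^0.5) / (2.20×0.7220^2) = 0.06024/1.147 = 0.0525.
The undesired path is higher order in A, so low C_A (CSTR or dilute feed) favours B.

0.0525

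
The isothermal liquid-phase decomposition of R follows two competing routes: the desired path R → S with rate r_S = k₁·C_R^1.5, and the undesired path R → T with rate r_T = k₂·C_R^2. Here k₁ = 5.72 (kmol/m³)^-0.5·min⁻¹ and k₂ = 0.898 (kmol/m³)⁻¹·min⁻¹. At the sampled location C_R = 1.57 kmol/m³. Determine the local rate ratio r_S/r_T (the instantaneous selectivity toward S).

S_{S/T} = r_S/r_T = (k₁·C_R^1.5)/(k₂·C_R^2) = (k₁/k₂)·C_R^-0.5.
= (5.72×1.570^1.5) / (0.898×1.570^2) = 11.25/2.213 = 5.08.

5.08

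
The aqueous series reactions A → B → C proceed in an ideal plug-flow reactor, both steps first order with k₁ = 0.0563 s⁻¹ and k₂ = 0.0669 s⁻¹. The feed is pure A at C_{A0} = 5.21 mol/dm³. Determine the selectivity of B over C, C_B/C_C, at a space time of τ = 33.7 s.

0.392

For first-order series with pure A initially, C_B(τ) = k₁C_{A0}/(k₂−k₁)·(e^(−k₁τ) − e^(−k₂τ)).
e^(−k₁τ) = e^(−0.0563×33.7) = e^(−1.897) = 0.1500; e^(−k₂τ) = e^(−2.255) = 0.1049.
C_B = 0.0563×5.21/(0.0669−0.0563) × (0.1500−0.1049) = 27.67×0.04505 = 1.247 mol/dm³.
C_A = C_{A0}e^(−k₁τ) = 0.7814 mol/dm³, so C_C = C_{A0}−C_A−C_B = 3.182 mol/dm³; C_B/C_C = 0.392.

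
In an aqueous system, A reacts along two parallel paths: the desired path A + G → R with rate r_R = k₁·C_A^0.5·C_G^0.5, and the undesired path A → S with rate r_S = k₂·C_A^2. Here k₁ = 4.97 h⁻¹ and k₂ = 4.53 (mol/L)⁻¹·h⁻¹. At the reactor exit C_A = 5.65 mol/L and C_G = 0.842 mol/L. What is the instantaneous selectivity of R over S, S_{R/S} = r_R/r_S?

S_{R/S} = r_R/r_S = (k₁·C_A^0.5·C_G^0.5)/(k₂·C_A^2) = (k₁/k₂)·C_A^-1.5·C_G^0.5.
= (4.97×5.650^0.5×0.8420^0.5) / (4.53×5.650^2) = 10.84/144.6 = 0.0750.

0.0750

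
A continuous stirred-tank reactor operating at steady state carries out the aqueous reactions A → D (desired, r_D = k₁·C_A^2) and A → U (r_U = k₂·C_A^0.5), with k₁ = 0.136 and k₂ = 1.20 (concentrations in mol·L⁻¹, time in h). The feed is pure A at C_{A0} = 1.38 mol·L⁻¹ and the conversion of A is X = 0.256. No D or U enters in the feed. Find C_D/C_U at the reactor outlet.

Exit C_A = C_{A0}(1−X) = 1.38×0.744 = 1.027 mol·L⁻¹.
Rates in a CSTR are evaluated at the outlet concentration: r_D = 0.136×1.027^2 = 0.1434, r_U = 1.20×1.027^0.5 = 1.216.
Overall selectivity = C_D/C_U = r_Dτ/(r_Uτ) = r_D/r_U = 0.118.

0.118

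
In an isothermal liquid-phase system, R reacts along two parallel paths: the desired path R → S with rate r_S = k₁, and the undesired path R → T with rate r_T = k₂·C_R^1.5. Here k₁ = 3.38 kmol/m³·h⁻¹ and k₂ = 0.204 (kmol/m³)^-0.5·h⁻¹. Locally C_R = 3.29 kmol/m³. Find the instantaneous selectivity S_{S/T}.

2.78

S_{S/T} = r_S/r_T = (k₁)/(k₂·C_R^1.5) = (k₁/k₂)·C_R^-1.5.
= (3.38) / (0.204×3.290^1.5) = 3.380/1.217 = 2.78.
The undesired path is higher order in R, so low C_R (CSTR or dilute feed) favours S.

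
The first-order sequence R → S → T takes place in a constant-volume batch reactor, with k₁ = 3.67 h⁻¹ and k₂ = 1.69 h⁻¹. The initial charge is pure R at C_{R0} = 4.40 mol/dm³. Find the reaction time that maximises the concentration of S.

0.392 h

Setting dC_S/dt = 0 gives t_opt = ln(k₂/k₁)/(k₂−k₁).
= ln(1.69/3.67)/(1.69−3.67) = ln(0.4605)/-1.980 = -0.7755/-1.980 = 0.392 h.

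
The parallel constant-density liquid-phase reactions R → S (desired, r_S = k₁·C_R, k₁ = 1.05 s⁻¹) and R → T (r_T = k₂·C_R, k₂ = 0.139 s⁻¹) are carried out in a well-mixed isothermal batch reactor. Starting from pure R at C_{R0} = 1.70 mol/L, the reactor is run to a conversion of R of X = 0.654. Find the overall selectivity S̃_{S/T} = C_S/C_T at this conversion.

C_R = C_{R0}(1−X) = 0.5882 mol/L.
Both paths are first order in R, so the instantaneous fraction to S is constant: dC_S/d(−C_R) = k₁/(k₁+k₂) = 0.8831.
C_S = 0.8831·(C_{R0}−C_R) = 0.8831×1.112 = 0.982 mol/L.
C_T = (C_{R0}−C_R)−C_S = 0.1300 mol/L; S̃_{S/T} = 0.9818/0.1300 = 7.55.

7.55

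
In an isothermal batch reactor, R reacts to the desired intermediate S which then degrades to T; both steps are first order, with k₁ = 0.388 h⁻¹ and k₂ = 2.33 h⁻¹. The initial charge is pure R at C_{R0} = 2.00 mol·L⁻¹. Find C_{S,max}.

0.233 mol·L⁻¹

At the optimum, C_{S,max}/C_{R0} = (k₁/k₂)^[k₂/(k₂−k₁)].
= (0.388/2.33)^(2.33/(2.33−0.388)) = (0.1665)^(1.200) = 0.1164.
C_{S,max} = 0.1164×2.00 = 0.233 mol·L⁻¹.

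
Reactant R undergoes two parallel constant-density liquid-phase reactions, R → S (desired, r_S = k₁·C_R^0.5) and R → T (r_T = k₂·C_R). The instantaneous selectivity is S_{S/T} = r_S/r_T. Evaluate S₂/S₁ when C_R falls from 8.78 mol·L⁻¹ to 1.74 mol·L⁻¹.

2.25

S_{S/T} = (k₁/k₂)·C_R^-0.5, so S₂/S₁ = (C_{R,2}/C_{R,1})^-0.5.
= (1.74/8.78)^(-0.5) = (0.1982)^(-0.5) = 2.25.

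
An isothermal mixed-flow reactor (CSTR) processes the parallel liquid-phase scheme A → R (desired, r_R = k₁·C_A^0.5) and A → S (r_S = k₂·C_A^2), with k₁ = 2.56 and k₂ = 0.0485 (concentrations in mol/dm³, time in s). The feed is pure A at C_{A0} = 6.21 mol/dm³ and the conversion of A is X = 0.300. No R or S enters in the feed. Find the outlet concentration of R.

1.59 mol/dm³

Exit C_A = C_{A0}(1−X) = 6.21×0.700 = 4.347 mol/dm³.
In a CSTR the entire volume is at exit conditions, so r_R = 2.56×4.347^0.5 = 5.337 and r_S = 0.0485×4.347^2 = 0.9165.
Fraction of consumed A going to R: r_R/(r_R+r_S) = 0.8535.
C_R = 0.8535·C_{A0}·X = 0.8535×6.21×0.300 = 1.59 mol/dm³.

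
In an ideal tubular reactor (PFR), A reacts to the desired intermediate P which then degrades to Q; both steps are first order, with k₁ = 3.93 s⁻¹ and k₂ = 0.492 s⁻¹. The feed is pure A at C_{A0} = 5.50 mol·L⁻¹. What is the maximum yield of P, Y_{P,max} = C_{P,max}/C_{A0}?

Evaluating C_P at τ_opt = ln(k₂/k₁)/(k₂−k₁) gives C_{P,max}/C_{A0} = (k₁/k₂)^[k₂/(k₂−k₁)].
= (3.93/0.492)^(0.492/(0.492−3.93)) = (7.988)^(-0.1431) = 0.7428.

0.743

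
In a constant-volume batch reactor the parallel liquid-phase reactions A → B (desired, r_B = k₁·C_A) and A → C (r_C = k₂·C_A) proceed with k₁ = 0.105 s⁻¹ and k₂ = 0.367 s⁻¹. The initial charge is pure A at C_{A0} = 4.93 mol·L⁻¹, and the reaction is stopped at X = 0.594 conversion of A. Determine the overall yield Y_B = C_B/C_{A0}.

C_A = C_{A0}(1−X) = 2.002 mol·L⁻¹.
Both paths are first order in A, so the instantaneous fraction to B is constant: dC_B/d(−C_A) = k₁/(k₁+k₂) = 0.2225.
C_B = 0.2225·(C_{A0}−C_A) = 0.2225×2.928 = 0.651 mol·L⁻¹.
Y_B = C_B/C_{A0} = 0.6514/4.93 = 0.132.

0.132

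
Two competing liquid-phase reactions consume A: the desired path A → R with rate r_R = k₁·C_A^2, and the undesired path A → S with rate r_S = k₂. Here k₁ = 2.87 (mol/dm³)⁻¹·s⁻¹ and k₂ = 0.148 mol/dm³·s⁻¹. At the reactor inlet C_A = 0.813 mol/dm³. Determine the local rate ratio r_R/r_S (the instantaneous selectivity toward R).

12.8

S_{R/S} = r_R/r_S = (k₁·C_A^2)/(k₂) = (k₁/k₂)·C_A^2.
= (2.87×0.8130^2) / (0.148) = 1.897/0.1480 = 12.8.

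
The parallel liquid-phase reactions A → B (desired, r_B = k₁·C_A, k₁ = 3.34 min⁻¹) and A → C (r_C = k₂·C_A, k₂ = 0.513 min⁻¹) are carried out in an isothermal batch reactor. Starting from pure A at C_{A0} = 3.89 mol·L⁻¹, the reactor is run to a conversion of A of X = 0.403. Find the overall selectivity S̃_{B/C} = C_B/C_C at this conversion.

C_A = C_{A0}(1−X) = 2.322 mol·L⁻¹.
Both paths are first order in A, so the instantaneous fraction to B is constant: dC_B/d(−C_A) = k₁/(k₁+k₂) = 0.8669.
C_B = 0.8669·(C_{A0}−C_A) = 0.8669×1.568 = 1.36 mol·L⁻¹.
C_C = (C_{A0}−C_A)−C_B = 0.2087 mol·L⁻¹; S̃_{B/C} = 1.359/0.2087 = 6.51.

6.51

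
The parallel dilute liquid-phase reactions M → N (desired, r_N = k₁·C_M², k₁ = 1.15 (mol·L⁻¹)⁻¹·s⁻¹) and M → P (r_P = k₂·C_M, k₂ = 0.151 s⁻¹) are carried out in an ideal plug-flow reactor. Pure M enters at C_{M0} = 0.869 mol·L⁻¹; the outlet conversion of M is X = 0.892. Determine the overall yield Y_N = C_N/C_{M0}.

0.667

C_M = C_{M0}(1−X) = 0.09385 mol·L⁻¹.
Along a PFR/batch, dC_P/dC_M = −r_P/(r_N+r_P) = −k₂/(k₂+k₁·C_M).
Integrating from C_{M0} to C_M: C_P = (0.151/1.15)·ln[(0.151+1.15·0.869)/(0.151+1.15·0.0939)] = 0.1313·ln(1.150/0.2589) = 0.1958 mol·L⁻¹.
Then C_N = (C_{M0}−C_M) − C_P = 0.7751 − 0.1958 = 0.5793 mol·L⁻¹.
Y_N = C_N/C_{M0} = 0.5793/0.869 = 0.667.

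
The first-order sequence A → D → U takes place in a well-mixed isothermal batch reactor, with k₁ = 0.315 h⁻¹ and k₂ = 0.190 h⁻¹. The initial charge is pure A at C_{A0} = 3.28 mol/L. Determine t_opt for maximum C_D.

The intermediate peaks when r₁ = r₂, i.e. k₁e^(−k₁t) = k₂e^(−k₂t), giving t_opt = ln(k₂/k₁)/(k₂−k₁).
= ln(0.190/0.315)/(0.190−0.315) = ln(0.6032)/-0.1250 = -0.5055/-0.1250 = 4.04 h.

4.04 h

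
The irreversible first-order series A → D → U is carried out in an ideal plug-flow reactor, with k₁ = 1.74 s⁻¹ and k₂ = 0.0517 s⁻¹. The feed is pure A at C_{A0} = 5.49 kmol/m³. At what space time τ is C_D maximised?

2.08 s

The intermediate peaks when r₁ = r₂, i.e. k₁e^(−k₁τ) = k₂e^(−k₂τ), giving τ_opt = ln(k₂/k₁)/(k₂−k₁).
= ln(0.0517/1.74)/(0.0517−1.74) = ln(0.02971)/-1.688 = -3.516/-1.688 = 2.08 s.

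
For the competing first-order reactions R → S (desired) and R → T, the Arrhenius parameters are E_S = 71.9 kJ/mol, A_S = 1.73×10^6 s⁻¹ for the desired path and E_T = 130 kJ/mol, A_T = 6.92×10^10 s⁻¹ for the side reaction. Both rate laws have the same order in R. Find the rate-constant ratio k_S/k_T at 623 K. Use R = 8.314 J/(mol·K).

With equal orders, S_{S/T} = k_S/k_T = (A_S/A_T)·exp[(E_T−E_S)/(RT)].
(E_T−E_S)/(RT) = (130−71.9)×10³/(8.314×623) = 58100/5180 = 11.22.
k_S/k_T = (1.73×10^6/6.92×10^10)·exp(11.22) = 2.500×10^-5 × 74387 = 1.86.

1.86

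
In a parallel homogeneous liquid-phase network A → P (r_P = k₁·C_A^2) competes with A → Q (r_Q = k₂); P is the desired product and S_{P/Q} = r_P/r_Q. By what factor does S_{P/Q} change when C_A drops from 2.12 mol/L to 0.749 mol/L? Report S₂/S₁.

S_{P/Q} = (k₁/k₂)·C_A^2, so S₂/S₁ = (C_{A,2}/C_{A,1})^2.
= (0.749/2.12)^2 = (0.3533)^2 = 0.125.
Selectivity toward P falls as C_A falls — high-concentration operation is favoured.

0.125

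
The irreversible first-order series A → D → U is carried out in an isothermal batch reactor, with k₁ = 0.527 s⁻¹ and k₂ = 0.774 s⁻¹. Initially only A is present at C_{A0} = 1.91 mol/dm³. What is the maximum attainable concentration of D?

For a first-order series the maximum intermediate yield is C_{D,max}/C_{A0} = (k₁/k₂)^[k₂/(k₂−k₁)].
= (0.527/0.774)^(0.774/(0.774−0.527)) = (0.6809)^(3.134) = 0.2999.
C_{D,max} = 0.2999×1.91 = 0.573 mol/dm³.

0.573 mol/dm³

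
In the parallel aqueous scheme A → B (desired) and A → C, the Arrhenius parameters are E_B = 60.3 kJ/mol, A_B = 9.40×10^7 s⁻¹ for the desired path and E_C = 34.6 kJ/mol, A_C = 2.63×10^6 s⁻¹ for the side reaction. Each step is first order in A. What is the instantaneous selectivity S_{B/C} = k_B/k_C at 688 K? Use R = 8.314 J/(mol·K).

Since both paths have the same order in A, the concentration cancels and S_{B/C} = k_B/k_C = (A_B/A_C)·exp[(E_C−E_B)/(RT)].
(E_C−E_B)/(RT) = (34.6−60.3)×10³/(8.314×688) = -25700/5720 = -4.493.
k_B/k_C = (9.40×10^7/2.63×10^6)·exp(-4.493) = 35.74 × 0.01119 = 0.400.

0.400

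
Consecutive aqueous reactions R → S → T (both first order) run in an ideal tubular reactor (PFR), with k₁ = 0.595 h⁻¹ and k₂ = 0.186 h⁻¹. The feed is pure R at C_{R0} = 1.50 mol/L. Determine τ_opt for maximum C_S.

Setting dC_S/dτ = 0 gives τ_opt = ln(k₂/k₁)/(k₂−k₁).
= ln(0.186/0.595)/(0.186−0.595) = ln(0.3126)/-0.4090 = -1.163/-0.4090 = 2.84 h.

2.84 h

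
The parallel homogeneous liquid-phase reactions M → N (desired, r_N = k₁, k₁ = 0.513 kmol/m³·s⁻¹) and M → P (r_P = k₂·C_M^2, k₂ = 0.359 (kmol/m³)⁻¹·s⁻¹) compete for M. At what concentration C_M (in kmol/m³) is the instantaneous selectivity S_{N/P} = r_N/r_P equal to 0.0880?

4.03 kmol/m³

S_{N/P} = (k₁/k₂)·C_M^-2 ⇒ C_M = (S·k₂/k₁)^(-0.5).
= (0.0880×0.359/0.513)^(-0.5) = (0.06158)^(-0.5) = 4.03 kmol/m³.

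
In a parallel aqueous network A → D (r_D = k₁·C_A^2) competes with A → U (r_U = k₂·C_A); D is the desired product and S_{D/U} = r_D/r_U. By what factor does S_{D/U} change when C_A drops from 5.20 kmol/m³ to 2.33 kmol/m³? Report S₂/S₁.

0.448

S_{D/U} = (k₁/k₂)·C_A, so S₂/S₁ = (C_{A,2}/C_{A,1}).
= 2.33/5.20 = 0.448.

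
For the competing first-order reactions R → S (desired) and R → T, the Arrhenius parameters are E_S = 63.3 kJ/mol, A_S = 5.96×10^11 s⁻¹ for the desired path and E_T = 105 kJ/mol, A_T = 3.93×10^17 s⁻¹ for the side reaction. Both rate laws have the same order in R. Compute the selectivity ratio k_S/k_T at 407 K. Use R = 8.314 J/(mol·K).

0.341

With equal orders, S_{S/T} = k_S/k_T = (A_S/A_T)·exp[(E_T−E_S)/(RT)].
(E_T−E_S)/(RT) = (105−63.3)×10³/(8.314×407) = 41700/3384 = 12.32.
k_S/k_T = (5.96×10^11/3.93×10^17)·exp(12.32) = 1.517×10^-6 × 2.249×10^5 = 0.341.
Since E_S < E_T, lowering the temperature improves selectivity toward S.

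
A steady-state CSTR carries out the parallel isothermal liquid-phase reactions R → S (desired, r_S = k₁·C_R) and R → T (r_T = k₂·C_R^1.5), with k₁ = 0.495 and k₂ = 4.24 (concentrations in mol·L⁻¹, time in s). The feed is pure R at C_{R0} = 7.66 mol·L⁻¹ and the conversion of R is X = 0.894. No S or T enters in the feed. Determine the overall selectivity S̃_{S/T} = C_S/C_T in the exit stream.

Exit C_R = C_{R0}(1−X) = 7.66×0.106 = 0.8120 mol·L⁻¹.
In a CSTR the entire volume is at exit conditions, so r_S = 0.495×0.8120 = 0.4019 and r_T = 4.24×0.8120^1.5 = 3.102.
Overall selectivity = C_S/C_T = r_Sτ/(r_Tτ) = r_S/r_T = 0.130.

0.130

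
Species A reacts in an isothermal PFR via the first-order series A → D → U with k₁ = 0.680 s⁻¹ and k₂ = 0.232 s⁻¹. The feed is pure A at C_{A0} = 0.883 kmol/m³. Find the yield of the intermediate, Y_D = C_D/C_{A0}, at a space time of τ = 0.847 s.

0.394

For first-order series with pure A initially, C_D(τ) = k₁C_{A0}/(k₂−k₁)·(e^(−k₁τ) − e^(−k₂τ)).
e^(−k₁τ) = e^(−0.680×0.847) = e^(−0.5760) = 0.5622; e^(−k₂τ) = e^(−0.1965) = 0.8216.
C_D = 0.680×0.883/(0.232−0.680) × (0.5622−0.8216) = (-1.340)×(-0.2594) = 0.3477 kmol/m³.
Y_D = C_D/C_{A0} = 0.3477/0.883 = 0.394.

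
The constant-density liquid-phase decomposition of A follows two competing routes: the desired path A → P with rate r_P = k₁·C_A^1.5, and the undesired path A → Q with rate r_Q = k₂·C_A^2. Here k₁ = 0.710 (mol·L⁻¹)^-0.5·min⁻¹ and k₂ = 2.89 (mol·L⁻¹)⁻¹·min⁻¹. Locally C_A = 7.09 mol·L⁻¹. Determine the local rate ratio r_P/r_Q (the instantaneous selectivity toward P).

0.0923

S_{P/Q} = r_P/r_Q = (k₁·C_A^1.5)/(k₂·C_A^2) = (k₁/k₂)·C_A^-0.5.
= (0.710×7.090^1.5) / (2.89×7.090^2) = 13.40/145.3 = 0.0923.
The undesired path is higher order in A, so low C_A (CSTR or dilute feed) favours P.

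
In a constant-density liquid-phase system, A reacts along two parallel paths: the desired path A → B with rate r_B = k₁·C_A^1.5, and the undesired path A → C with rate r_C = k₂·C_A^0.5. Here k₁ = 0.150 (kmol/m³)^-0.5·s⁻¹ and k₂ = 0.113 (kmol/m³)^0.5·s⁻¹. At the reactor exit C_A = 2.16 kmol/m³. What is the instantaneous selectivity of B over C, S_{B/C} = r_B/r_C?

2.87

S_{B/C} = r_B/r_C = (k₁·C_A^1.5)/(k₂·C_A^0.5) = (k₁/k₂)·C_A.
= (0.150×2.160^1.5) / (0.113×2.160^0.5) = 0.4762/0.1661 = 2.87.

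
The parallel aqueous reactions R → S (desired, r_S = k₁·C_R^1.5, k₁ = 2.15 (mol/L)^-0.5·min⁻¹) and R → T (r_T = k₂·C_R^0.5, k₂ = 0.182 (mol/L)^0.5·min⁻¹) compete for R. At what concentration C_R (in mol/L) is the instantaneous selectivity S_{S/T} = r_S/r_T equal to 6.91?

S_{S/T} = (k₁/k₂)·C_R ⇒ C_R = S·k₂/k₁.
= 6.91×0.182/2.15 = 0.585 mol/L.

0.585 mol/L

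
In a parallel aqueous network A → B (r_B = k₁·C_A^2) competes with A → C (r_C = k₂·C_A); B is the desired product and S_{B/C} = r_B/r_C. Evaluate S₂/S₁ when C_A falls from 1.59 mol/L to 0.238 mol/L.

0.150

S_{B/C} = (k₁/k₂)·C_A, so S₂/S₁ = (C_{A,2}/C_{A,1}).
= 0.238/1.59 = 0.150.
Selectivity toward B falls as C_A falls — high-concentration operation is favoured.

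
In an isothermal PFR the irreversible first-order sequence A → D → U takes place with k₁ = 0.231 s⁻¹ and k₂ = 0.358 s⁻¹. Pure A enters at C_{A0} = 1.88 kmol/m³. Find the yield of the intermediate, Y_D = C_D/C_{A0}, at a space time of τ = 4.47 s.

Solving the coupled first-order balances gives C_D(τ) = [k₁/(k₂−k₁)]·C_{A0}·(e^(−k₁τ) − e^(−k₂τ)).
e^(−k₁τ) = e^(−0.231×4.47) = e^(−1.033) = 0.3561; e^(−k₂τ) = e^(−1.600) = 0.2018.
C_D = 0.231×1.88/(0.358−0.231) × (0.3561−0.2018) = 3.420×0.1542 = 0.5275 kmol/m³.
Y_D = C_D/C_{A0} = 0.5275/1.88 = 0.281.

0.281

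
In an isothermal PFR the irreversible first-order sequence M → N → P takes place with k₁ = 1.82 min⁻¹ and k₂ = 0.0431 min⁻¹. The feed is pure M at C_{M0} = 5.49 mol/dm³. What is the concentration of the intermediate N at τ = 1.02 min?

Solving the coupled first-order balances gives C_N(τ) = [k₁/(k₂−k₁)]·C_{M0}·(e^(−k₁τ) − e^(−k₂τ)).
e^(−k₁τ) = e^(−1.82×1.02) = e^(−1.856) = 0.1562; e^(−k₂τ) = e^(−0.04396) = 0.9570.
C_N = 1.82×5.49/(0.0431−1.82) × (0.1562−0.9570) = (-5.623)×(-0.8008) = 4.503 mol/dm³.

4.50 mol/dm³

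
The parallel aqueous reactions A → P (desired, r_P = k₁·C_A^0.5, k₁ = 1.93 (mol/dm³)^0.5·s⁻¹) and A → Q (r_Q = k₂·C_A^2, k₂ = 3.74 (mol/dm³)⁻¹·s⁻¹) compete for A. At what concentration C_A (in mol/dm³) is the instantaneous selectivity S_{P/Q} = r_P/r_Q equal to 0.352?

1.29 mol/dm³

S_{P/Q} = (k₁/k₂)·C_A^-1.5 ⇒ C_A = (S·k₂/k₁)^(1/(-1.5)).
= (0.352×3.74/1.93)^(-0.6667) = (0.6821)^(-0.6667) = 1.29 mol/dm³.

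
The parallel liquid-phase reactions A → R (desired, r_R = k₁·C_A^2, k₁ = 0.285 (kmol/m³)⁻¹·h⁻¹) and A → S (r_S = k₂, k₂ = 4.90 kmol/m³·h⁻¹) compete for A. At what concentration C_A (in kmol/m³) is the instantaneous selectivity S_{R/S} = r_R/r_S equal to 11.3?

13.9 kmol/m³

S_{R/S} = (k₁/k₂)·C_A^2 ⇒ C_A = (S·k₂/k₁)^(0.5).
= (11.3×4.90/0.285)^(0.5) = (194.3)^(0.5) = 13.9 kmol/m³.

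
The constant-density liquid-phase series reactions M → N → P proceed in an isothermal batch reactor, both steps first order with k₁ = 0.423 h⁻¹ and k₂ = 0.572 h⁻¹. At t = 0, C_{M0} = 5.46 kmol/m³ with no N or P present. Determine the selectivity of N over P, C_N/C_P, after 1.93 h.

Solving the coupled first-order balances gives C_N(t) = [k₁/(k₂−k₁)]·C_{M0}·(e^(−k₁t) − e^(−k₂t)).
e^(−k₁t) = e^(−0.423×1.93) = e^(−0.8164) = 0.4420; e^(−k₂t) = e^(−1.104) = 0.3316.
C_N = 0.423×5.46/(0.572−0.423) × (0.4420−0.3316) = 15.50×0.1105 = 1.712 kmol/m³.
C_M = C_{M0}e^(−k₁t) = 2.413 kmol/m³, so C_P = C_{M0}−C_M−C_N = 1.334 kmol/m³; C_N/C_P = 1.28.

1.28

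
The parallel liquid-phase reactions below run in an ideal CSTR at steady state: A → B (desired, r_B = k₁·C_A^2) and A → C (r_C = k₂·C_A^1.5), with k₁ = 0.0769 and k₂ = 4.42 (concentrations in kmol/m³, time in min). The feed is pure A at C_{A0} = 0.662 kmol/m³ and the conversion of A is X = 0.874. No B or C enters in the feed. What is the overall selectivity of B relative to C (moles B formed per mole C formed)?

0.00502

Exit C_A = C_{A0}(1−X) = 0.662×0.126 = 0.08341 kmol/m³.
In a CSTR the entire volume is at exit conditions, so r_B = 0.0769×0.08341^2 = 5.350×10^-4 and r_C = 4.42×0.08341^1.5 = 0.1065.
Overall selectivity = C_B/C_C = r_Bτ/(r_Cτ) = r_B/r_C = 0.00502.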